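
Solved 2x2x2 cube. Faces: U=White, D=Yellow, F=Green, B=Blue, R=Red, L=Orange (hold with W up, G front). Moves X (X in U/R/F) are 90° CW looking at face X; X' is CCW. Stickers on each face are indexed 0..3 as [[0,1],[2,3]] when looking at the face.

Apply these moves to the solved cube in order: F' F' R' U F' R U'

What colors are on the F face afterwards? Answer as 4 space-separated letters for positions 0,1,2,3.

After move 1 (F'): F=GGGG U=WWRR R=YRYR D=OOYY L=OWOW
After move 2 (F'): F=GGGG U=WWYY R=OROR D=WWYY L=OROR
After move 3 (R'): R=RROO U=WBYB F=GWGY D=WGYG B=YBWB
After move 4 (U): U=YWBB F=RRGY R=YBOO B=ORWB L=GWOR
After move 5 (F'): F=RYRG U=YWYO R=GBWO D=WRYG L=GBOB
After move 6 (R): R=WGOB U=YYYG F=RRRG D=WWYO B=ORWB
After move 7 (U'): U=YGYY F=GBRG R=RROB B=WGWB L=OROB
Query: F face = GBRG

Answer: G B R G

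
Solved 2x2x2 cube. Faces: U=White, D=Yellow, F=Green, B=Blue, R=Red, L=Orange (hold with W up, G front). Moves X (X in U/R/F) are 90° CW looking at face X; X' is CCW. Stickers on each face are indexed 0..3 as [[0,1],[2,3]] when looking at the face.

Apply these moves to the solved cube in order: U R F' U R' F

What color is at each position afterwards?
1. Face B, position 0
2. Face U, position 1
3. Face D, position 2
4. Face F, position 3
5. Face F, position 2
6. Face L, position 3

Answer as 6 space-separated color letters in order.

After move 1 (U): U=WWWW F=RRGG R=BBRR B=OOBB L=GGOO
After move 2 (R): R=RBRB U=WRWG F=RYGY D=YBYO B=WOWB
After move 3 (F'): F=YYRG U=WRRR R=BBYB D=GOYO L=GGOW
After move 4 (U): U=RWRR F=BBRG R=WOYB B=GGWB L=YYOW
After move 5 (R'): R=OBWY U=RWRG F=BWRR D=GBYG B=OGOB
After move 6 (F): F=RBRW U=RWWY R=RBGY D=WOYG L=YGOB
Query 1: B[0] = O
Query 2: U[1] = W
Query 3: D[2] = Y
Query 4: F[3] = W
Query 5: F[2] = R
Query 6: L[3] = B

Answer: O W Y W R B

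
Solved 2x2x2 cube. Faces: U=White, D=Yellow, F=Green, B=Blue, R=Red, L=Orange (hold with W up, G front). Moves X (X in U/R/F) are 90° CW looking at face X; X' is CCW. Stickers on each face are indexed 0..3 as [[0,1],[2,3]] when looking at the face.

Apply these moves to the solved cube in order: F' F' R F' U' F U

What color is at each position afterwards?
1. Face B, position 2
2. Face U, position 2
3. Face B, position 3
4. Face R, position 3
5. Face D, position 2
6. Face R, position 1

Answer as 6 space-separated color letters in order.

Answer: W B B R Y O

Derivation:
After move 1 (F'): F=GGGG U=WWRR R=YRYR D=OOYY L=OWOW
After move 2 (F'): F=GGGG U=WWYY R=OROR D=WWYY L=OROR
After move 3 (R): R=OORR U=WGYG F=GWGY D=WBYB B=YBWB
After move 4 (F'): F=WYGG U=WGOR R=BOWR D=RRYB L=OGOY
After move 5 (U'): U=GRWO F=OGGG R=WYWR B=BOWB L=YBOY
After move 6 (F): F=GOGG U=GRYB R=WYOR D=WWYB L=YROR
After move 7 (U): U=YGBR F=WYGG R=BOOR B=YRWB L=GOOR
Query 1: B[2] = W
Query 2: U[2] = B
Query 3: B[3] = B
Query 4: R[3] = R
Query 5: D[2] = Y
Query 6: R[1] = O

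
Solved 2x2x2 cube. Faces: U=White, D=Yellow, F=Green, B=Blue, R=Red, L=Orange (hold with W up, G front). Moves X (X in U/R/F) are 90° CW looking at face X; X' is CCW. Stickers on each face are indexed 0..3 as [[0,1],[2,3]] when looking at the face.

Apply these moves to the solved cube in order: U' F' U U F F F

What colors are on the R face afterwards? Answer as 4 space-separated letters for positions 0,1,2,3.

Answer: O W B R

Derivation:
After move 1 (U'): U=WWWW F=OOGG R=GGRR B=RRBB L=BBOO
After move 2 (F'): F=OGOG U=WWGR R=YGYR D=BOYY L=BWOW
After move 3 (U): U=GWRW F=YGOG R=RRYR B=BWBB L=OGOW
After move 4 (U): U=RGWW F=RROG R=BWYR B=OGBB L=YGOW
After move 5 (F): F=ORGR U=RGWG R=WWWR D=YBYY L=YBOO
After move 6 (F): F=GORR U=RGOB R=WWGR D=WWYY L=YYOB
After move 7 (F): F=RGRO U=RGBY R=OWBR D=GWYY L=YWOW
Query: R face = OWBR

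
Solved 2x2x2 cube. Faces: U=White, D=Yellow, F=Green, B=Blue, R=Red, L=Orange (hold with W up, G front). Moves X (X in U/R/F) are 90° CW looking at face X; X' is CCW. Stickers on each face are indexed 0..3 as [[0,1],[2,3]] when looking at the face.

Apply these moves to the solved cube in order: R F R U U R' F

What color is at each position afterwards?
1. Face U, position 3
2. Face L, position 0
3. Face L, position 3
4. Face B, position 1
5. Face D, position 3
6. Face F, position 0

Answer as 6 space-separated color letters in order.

Answer: W G B R B Y

Derivation:
After move 1 (R): R=RRRR U=WGWG F=GYGY D=YBYB B=WBWB
After move 2 (F): F=GGYY U=WGOO R=WRGR D=RRYB L=OYOB
After move 3 (R): R=GWRR U=WGOY F=GRYB D=RWYW B=OBGB
After move 4 (U): U=OWYG F=GWYB R=OBRR B=OYGB L=GROB
After move 5 (U): U=YOGW F=OBYB R=OYRR B=GRGB L=GWOB
After move 6 (R'): R=YROR U=YGGG F=OOYW D=RBYB B=WRWB
After move 7 (F): F=YOWO U=YGBW R=GRGR D=OYYB L=GROB
Query 1: U[3] = W
Query 2: L[0] = G
Query 3: L[3] = B
Query 4: B[1] = R
Query 5: D[3] = B
Query 6: F[0] = Y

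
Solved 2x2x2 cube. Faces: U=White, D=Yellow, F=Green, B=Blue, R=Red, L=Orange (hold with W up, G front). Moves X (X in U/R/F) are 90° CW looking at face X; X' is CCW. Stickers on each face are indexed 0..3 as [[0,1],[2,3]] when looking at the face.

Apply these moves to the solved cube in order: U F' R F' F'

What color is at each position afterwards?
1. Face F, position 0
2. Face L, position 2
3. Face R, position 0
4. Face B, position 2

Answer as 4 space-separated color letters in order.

Answer: Y O W W

Derivation:
After move 1 (U): U=WWWW F=RRGG R=BBRR B=OOBB L=GGOO
After move 2 (F'): F=RGRG U=WWBR R=YBYR D=GOYY L=GWOW
After move 3 (R): R=YYRB U=WGBG F=RORY D=GBYO B=ROWB
After move 4 (F'): F=OYRR U=WGYR R=BYGB D=WWYO L=GGOB
After move 5 (F'): F=YROR U=WGBG R=WYWB D=GBYO L=GROY
Query 1: F[0] = Y
Query 2: L[2] = O
Query 3: R[0] = W
Query 4: B[2] = W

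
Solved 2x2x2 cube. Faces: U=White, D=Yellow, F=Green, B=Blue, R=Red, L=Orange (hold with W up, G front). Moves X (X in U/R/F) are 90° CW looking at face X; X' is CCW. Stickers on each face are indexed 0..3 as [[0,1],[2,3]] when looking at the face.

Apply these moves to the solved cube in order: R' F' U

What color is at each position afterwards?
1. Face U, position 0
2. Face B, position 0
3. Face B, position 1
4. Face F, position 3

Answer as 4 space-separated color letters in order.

Answer: R O B G

Derivation:
After move 1 (R'): R=RRRR U=WBWB F=GWGW D=YGYG B=YBYB
After move 2 (F'): F=WWGG U=WBRR R=GRYR D=OOYG L=OBOW
After move 3 (U): U=RWRB F=GRGG R=YBYR B=OBYB L=WWOW
Query 1: U[0] = R
Query 2: B[0] = O
Query 3: B[1] = B
Query 4: F[3] = G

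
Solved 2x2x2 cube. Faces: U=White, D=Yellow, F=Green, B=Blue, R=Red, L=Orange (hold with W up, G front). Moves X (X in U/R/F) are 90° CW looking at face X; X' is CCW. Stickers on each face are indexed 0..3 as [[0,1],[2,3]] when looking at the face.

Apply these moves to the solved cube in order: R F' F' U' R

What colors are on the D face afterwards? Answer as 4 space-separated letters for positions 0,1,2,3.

After move 1 (R): R=RRRR U=WGWG F=GYGY D=YBYB B=WBWB
After move 2 (F'): F=YYGG U=WGRR R=BRYR D=OOYB L=OGOW
After move 3 (F'): F=YGYG U=WGBY R=OROR D=GWYB L=OROR
After move 4 (U'): U=GYWB F=ORYG R=YGOR B=ORWB L=WBOR
After move 5 (R): R=OYRG U=GRWG F=OWYB D=GWYO B=BRYB
Query: D face = GWYO

Answer: G W Y O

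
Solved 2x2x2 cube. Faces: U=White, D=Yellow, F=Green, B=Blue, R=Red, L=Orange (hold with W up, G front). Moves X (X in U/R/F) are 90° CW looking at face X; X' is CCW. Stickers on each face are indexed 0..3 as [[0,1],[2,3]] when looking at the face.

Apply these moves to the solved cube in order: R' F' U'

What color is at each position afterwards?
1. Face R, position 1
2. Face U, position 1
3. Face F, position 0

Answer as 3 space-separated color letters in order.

After move 1 (R'): R=RRRR U=WBWB F=GWGW D=YGYG B=YBYB
After move 2 (F'): F=WWGG U=WBRR R=GRYR D=OOYG L=OBOW
After move 3 (U'): U=BRWR F=OBGG R=WWYR B=GRYB L=YBOW
Query 1: R[1] = W
Query 2: U[1] = R
Query 3: F[0] = O

Answer: W R O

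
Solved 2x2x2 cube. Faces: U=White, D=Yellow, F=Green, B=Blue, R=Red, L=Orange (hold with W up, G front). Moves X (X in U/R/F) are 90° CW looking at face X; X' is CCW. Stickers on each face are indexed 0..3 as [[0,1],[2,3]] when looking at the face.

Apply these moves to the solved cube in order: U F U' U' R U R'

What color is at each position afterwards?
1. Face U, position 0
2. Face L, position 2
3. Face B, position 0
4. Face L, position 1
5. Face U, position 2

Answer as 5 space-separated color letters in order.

After move 1 (U): U=WWWW F=RRGG R=BBRR B=OOBB L=GGOO
After move 2 (F): F=GRGR U=WWOG R=WBWR D=RBYY L=GYOY
After move 3 (U'): U=WGWO F=GYGR R=GRWR B=WBBB L=OOOY
After move 4 (U'): U=GOWW F=OOGR R=GYWR B=GRBB L=WBOY
After move 5 (R): R=WGRY U=GOWR F=OBGY D=RBYG B=WROB
After move 6 (U): U=WGRO F=WGGY R=WRRY B=WBOB L=OBOY
After move 7 (R'): R=RYWR U=WORW F=WGGO D=RGYY B=GBBB
Query 1: U[0] = W
Query 2: L[2] = O
Query 3: B[0] = G
Query 4: L[1] = B
Query 5: U[2] = R

Answer: W O G B R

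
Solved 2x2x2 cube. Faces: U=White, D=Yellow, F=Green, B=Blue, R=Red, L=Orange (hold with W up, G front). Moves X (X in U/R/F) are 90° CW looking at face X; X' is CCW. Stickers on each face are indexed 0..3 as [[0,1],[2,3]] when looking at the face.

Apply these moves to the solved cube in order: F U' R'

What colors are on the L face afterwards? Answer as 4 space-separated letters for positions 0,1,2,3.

Answer: B B O Y

Derivation:
After move 1 (F): F=GGGG U=WWOO R=WRWR D=RRYY L=OYOY
After move 2 (U'): U=WOWO F=OYGG R=GGWR B=WRBB L=BBOY
After move 3 (R'): R=GRGW U=WBWW F=OOGO D=RYYG B=YRRB
Query: L face = BBOY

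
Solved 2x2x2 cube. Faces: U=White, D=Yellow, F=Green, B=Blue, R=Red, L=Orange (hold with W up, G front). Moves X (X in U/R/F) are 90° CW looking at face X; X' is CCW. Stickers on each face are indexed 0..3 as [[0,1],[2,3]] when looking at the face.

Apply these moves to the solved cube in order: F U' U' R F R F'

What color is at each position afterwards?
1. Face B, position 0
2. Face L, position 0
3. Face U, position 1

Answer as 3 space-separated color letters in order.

Answer: R W B

Derivation:
After move 1 (F): F=GGGG U=WWOO R=WRWR D=RRYY L=OYOY
After move 2 (U'): U=WOWO F=OYGG R=GGWR B=WRBB L=BBOY
After move 3 (U'): U=OOWW F=BBGG R=OYWR B=GGBB L=WROY
After move 4 (R): R=WORY U=OBWG F=BRGY D=RBYG B=WGOB
After move 5 (F): F=GBYR U=OBYR R=WOGY D=RWYG L=WROB
After move 6 (R): R=GWYO U=OBYR F=GWYG D=ROYW B=RGBB
After move 7 (F'): F=WGGY U=OBGY R=OWRO D=RBYW L=WROY
Query 1: B[0] = R
Query 2: L[0] = W
Query 3: U[1] = B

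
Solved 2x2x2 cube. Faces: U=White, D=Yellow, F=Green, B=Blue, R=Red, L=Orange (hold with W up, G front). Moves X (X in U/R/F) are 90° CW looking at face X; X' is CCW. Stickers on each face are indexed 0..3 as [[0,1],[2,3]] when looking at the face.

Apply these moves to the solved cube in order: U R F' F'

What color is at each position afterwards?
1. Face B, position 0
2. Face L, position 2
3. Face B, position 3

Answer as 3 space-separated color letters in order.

After move 1 (U): U=WWWW F=RRGG R=BBRR B=OOBB L=GGOO
After move 2 (R): R=RBRB U=WRWG F=RYGY D=YBYO B=WOWB
After move 3 (F'): F=YYRG U=WRRR R=BBYB D=GOYO L=GGOW
After move 4 (F'): F=YGYR U=WRBY R=OBGB D=GWYO L=GROR
Query 1: B[0] = W
Query 2: L[2] = O
Query 3: B[3] = B

Answer: W O B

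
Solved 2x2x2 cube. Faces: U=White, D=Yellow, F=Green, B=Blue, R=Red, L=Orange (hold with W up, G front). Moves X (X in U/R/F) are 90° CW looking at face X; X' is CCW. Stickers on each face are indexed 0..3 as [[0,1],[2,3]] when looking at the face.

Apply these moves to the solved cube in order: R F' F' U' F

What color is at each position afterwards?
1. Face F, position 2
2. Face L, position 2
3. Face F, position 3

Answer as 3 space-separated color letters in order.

Answer: G O R

Derivation:
After move 1 (R): R=RRRR U=WGWG F=GYGY D=YBYB B=WBWB
After move 2 (F'): F=YYGG U=WGRR R=BRYR D=OOYB L=OGOW
After move 3 (F'): F=YGYG U=WGBY R=OROR D=GWYB L=OROR
After move 4 (U'): U=GYWB F=ORYG R=YGOR B=ORWB L=WBOR
After move 5 (F): F=YOGR U=GYRB R=WGBR D=OYYB L=WGOW
Query 1: F[2] = G
Query 2: L[2] = O
Query 3: F[3] = R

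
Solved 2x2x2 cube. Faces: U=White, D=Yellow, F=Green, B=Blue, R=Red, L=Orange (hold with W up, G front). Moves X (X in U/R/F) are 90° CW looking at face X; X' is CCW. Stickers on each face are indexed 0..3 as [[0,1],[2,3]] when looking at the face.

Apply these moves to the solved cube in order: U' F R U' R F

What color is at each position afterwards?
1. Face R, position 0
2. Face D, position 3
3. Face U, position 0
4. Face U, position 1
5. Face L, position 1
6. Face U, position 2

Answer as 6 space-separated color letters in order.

Answer: W W O Y R Y

Derivation:
After move 1 (U'): U=WWWW F=OOGG R=GGRR B=RRBB L=BBOO
After move 2 (F): F=GOGO U=WWOB R=WGWR D=RGYY L=BYOY
After move 3 (R): R=WWRG U=WOOO F=GGGY D=RBYR B=BRWB
After move 4 (U'): U=OOWO F=BYGY R=GGRG B=WWWB L=BROY
After move 5 (R): R=RGGG U=OYWY F=BBGR D=RWYW B=OWOB
After move 6 (F): F=GBRB U=OYYR R=WGYG D=GRYW L=BROW
Query 1: R[0] = W
Query 2: D[3] = W
Query 3: U[0] = O
Query 4: U[1] = Y
Query 5: L[1] = R
Query 6: U[2] = Y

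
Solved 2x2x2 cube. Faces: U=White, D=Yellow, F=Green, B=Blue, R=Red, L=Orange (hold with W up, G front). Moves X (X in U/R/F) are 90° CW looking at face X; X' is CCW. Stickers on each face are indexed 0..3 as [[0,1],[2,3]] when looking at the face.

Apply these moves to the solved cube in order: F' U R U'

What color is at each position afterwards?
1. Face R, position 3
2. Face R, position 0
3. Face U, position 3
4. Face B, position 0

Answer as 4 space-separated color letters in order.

Answer: B Y R Y

Derivation:
After move 1 (F'): F=GGGG U=WWRR R=YRYR D=OOYY L=OWOW
After move 2 (U): U=RWRW F=YRGG R=BBYR B=OWBB L=GGOW
After move 3 (R): R=YBRB U=RRRG F=YOGY D=OBYO B=WWWB
After move 4 (U'): U=RGRR F=GGGY R=YORB B=YBWB L=WWOW
Query 1: R[3] = B
Query 2: R[0] = Y
Query 3: U[3] = R
Query 4: B[0] = Y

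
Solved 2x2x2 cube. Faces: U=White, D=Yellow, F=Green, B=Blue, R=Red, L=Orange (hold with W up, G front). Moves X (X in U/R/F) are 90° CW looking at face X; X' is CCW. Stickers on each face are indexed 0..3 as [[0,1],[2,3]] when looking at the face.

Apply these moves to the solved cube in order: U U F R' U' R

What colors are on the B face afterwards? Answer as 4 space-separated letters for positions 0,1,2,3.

Answer: O R G B

Derivation:
After move 1 (U): U=WWWW F=RRGG R=BBRR B=OOBB L=GGOO
After move 2 (U): U=WWWW F=BBGG R=OORR B=GGBB L=RROO
After move 3 (F): F=GBGB U=WWOR R=WOWR D=ROYY L=RYOY
After move 4 (R'): R=ORWW U=WBOG F=GWGR D=RBYB B=YGOB
After move 5 (U'): U=BGWO F=RYGR R=GWWW B=OROB L=YGOY
After move 6 (R): R=WGWW U=BYWR F=RBGB D=ROYO B=ORGB
Query: B face = ORGB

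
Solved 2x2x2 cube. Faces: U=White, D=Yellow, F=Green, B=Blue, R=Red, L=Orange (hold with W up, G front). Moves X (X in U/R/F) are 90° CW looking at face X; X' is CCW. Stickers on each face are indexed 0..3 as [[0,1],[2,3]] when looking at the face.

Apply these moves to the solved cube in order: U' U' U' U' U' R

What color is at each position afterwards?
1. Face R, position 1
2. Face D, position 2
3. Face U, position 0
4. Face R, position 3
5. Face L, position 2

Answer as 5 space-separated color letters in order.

After move 1 (U'): U=WWWW F=OOGG R=GGRR B=RRBB L=BBOO
After move 2 (U'): U=WWWW F=BBGG R=OORR B=GGBB L=RROO
After move 3 (U'): U=WWWW F=RRGG R=BBRR B=OOBB L=GGOO
After move 4 (U'): U=WWWW F=GGGG R=RRRR B=BBBB L=OOOO
After move 5 (U'): U=WWWW F=OOGG R=GGRR B=RRBB L=BBOO
After move 6 (R): R=RGRG U=WOWG F=OYGY D=YBYR B=WRWB
Query 1: R[1] = G
Query 2: D[2] = Y
Query 3: U[0] = W
Query 4: R[3] = G
Query 5: L[2] = O

Answer: G Y W G O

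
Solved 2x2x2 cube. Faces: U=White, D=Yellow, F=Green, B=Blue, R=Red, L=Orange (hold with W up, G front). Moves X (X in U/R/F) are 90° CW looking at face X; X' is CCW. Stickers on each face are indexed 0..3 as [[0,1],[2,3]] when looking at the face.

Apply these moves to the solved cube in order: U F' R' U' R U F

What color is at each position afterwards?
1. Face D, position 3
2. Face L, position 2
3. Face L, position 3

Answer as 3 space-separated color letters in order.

Answer: B O O

Derivation:
After move 1 (U): U=WWWW F=RRGG R=BBRR B=OOBB L=GGOO
After move 2 (F'): F=RGRG U=WWBR R=YBYR D=GOYY L=GWOW
After move 3 (R'): R=BRYY U=WBBO F=RWRR D=GGYG B=YOOB
After move 4 (U'): U=BOWB F=GWRR R=RWYY B=BROB L=YOOW
After move 5 (R): R=YRYW U=BWWR F=GGRG D=GOYB B=BROB
After move 6 (U): U=WBRW F=YRRG R=BRYW B=YOOB L=GGOW
After move 7 (F): F=RYGR U=WBWG R=RRWW D=YBYB L=GGOO
Query 1: D[3] = B
Query 2: L[2] = O
Query 3: L[3] = O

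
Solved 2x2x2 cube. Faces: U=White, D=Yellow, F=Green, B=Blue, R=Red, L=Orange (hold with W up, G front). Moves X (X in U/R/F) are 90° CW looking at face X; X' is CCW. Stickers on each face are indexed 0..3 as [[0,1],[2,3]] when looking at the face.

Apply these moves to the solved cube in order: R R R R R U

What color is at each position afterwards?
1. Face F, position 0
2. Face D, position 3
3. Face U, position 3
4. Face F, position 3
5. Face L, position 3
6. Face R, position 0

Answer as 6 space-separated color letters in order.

After move 1 (R): R=RRRR U=WGWG F=GYGY D=YBYB B=WBWB
After move 2 (R): R=RRRR U=WYWY F=GBGB D=YWYW B=GBGB
After move 3 (R): R=RRRR U=WBWB F=GWGW D=YGYG B=YBYB
After move 4 (R): R=RRRR U=WWWW F=GGGG D=YYYY B=BBBB
After move 5 (R): R=RRRR U=WGWG F=GYGY D=YBYB B=WBWB
After move 6 (U): U=WWGG F=RRGY R=WBRR B=OOWB L=GYOO
Query 1: F[0] = R
Query 2: D[3] = B
Query 3: U[3] = G
Query 4: F[3] = Y
Query 5: L[3] = O
Query 6: R[0] = W

Answer: R B G Y O W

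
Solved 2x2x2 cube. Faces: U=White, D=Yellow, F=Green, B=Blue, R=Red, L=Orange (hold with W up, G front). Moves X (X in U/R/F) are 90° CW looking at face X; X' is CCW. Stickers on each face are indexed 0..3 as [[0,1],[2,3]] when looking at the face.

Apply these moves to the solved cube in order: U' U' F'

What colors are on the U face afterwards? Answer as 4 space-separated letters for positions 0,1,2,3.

Answer: W W O R

Derivation:
After move 1 (U'): U=WWWW F=OOGG R=GGRR B=RRBB L=BBOO
After move 2 (U'): U=WWWW F=BBGG R=OORR B=GGBB L=RROO
After move 3 (F'): F=BGBG U=WWOR R=YOYR D=ROYY L=RWOW
Query: U face = WWOR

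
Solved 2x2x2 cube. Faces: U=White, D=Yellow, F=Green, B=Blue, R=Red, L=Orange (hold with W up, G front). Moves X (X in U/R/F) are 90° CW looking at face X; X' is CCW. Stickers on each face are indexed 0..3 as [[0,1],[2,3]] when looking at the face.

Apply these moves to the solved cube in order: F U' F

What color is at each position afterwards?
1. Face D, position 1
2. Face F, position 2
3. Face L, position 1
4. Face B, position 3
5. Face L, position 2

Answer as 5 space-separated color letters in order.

After move 1 (F): F=GGGG U=WWOO R=WRWR D=RRYY L=OYOY
After move 2 (U'): U=WOWO F=OYGG R=GGWR B=WRBB L=BBOY
After move 3 (F): F=GOGY U=WOYB R=WGOR D=WGYY L=BROR
Query 1: D[1] = G
Query 2: F[2] = G
Query 3: L[1] = R
Query 4: B[3] = B
Query 5: L[2] = O

Answer: G G R B O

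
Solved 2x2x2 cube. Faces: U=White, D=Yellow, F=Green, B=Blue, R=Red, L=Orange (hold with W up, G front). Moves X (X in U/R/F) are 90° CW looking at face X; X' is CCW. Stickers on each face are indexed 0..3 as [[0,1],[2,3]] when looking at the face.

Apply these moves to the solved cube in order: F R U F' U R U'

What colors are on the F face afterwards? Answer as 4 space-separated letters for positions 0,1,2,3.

Answer: W Y W B

Derivation:
After move 1 (F): F=GGGG U=WWOO R=WRWR D=RRYY L=OYOY
After move 2 (R): R=WWRR U=WGOG F=GRGY D=RBYB B=OBWB
After move 3 (U): U=OWGG F=WWGY R=OBRR B=OYWB L=GROY
After move 4 (F'): F=WYWG U=OWOR R=BBRR D=RYYB L=GGOG
After move 5 (U): U=OORW F=BBWG R=OYRR B=GGWB L=WYOG
After move 6 (R): R=RORY U=OBRG F=BYWB D=RWYG B=WGOB
After move 7 (U'): U=BGOR F=WYWB R=BYRY B=ROOB L=WGOG
Query: F face = WYWB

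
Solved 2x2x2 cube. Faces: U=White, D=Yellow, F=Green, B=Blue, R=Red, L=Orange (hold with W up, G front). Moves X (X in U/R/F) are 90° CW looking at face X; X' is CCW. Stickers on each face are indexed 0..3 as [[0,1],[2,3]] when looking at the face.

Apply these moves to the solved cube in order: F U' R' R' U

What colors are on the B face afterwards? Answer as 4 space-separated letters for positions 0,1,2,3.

After move 1 (F): F=GGGG U=WWOO R=WRWR D=RRYY L=OYOY
After move 2 (U'): U=WOWO F=OYGG R=GGWR B=WRBB L=BBOY
After move 3 (R'): R=GRGW U=WBWW F=OOGO D=RYYG B=YRRB
After move 4 (R'): R=RWGG U=WRWY F=OBGW D=ROYO B=GRYB
After move 5 (U): U=WWYR F=RWGW R=GRGG B=BBYB L=OBOY
Query: B face = BBYB

Answer: B B Y B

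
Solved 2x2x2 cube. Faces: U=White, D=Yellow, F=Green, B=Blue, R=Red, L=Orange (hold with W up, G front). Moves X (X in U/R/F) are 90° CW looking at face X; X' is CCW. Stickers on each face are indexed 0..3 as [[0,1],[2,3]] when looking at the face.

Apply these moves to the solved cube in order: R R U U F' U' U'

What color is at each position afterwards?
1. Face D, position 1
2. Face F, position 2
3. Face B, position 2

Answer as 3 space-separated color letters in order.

Answer: O G G

Derivation:
After move 1 (R): R=RRRR U=WGWG F=GYGY D=YBYB B=WBWB
After move 2 (R): R=RRRR U=WYWY F=GBGB D=YWYW B=GBGB
After move 3 (U): U=WWYY F=RRGB R=GBRR B=OOGB L=GBOO
After move 4 (U): U=YWYW F=GBGB R=OORR B=GBGB L=RROO
After move 5 (F'): F=BBGG U=YWOR R=WOYR D=ROYW L=RWOY
After move 6 (U'): U=WRYO F=RWGG R=BBYR B=WOGB L=GBOY
After move 7 (U'): U=ROWY F=GBGG R=RWYR B=BBGB L=WOOY
Query 1: D[1] = O
Query 2: F[2] = G
Query 3: B[2] = G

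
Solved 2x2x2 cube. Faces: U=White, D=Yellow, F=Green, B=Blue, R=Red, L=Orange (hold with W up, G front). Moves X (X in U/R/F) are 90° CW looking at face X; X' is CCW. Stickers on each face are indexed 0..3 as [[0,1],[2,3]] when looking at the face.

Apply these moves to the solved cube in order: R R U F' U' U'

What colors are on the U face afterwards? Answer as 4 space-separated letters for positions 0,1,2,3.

Answer: R G W W

Derivation:
After move 1 (R): R=RRRR U=WGWG F=GYGY D=YBYB B=WBWB
After move 2 (R): R=RRRR U=WYWY F=GBGB D=YWYW B=GBGB
After move 3 (U): U=WWYY F=RRGB R=GBRR B=OOGB L=GBOO
After move 4 (F'): F=RBRG U=WWGR R=WBYR D=BOYW L=GYOY
After move 5 (U'): U=WRWG F=GYRG R=RBYR B=WBGB L=OOOY
After move 6 (U'): U=RGWW F=OORG R=GYYR B=RBGB L=WBOY
Query: U face = RGWW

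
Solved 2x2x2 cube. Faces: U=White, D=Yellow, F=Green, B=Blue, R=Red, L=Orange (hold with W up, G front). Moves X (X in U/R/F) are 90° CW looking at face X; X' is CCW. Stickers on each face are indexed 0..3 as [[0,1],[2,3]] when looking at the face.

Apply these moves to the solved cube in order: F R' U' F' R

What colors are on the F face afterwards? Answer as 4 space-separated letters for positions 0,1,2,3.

Answer: Y Y O G

Derivation:
After move 1 (F): F=GGGG U=WWOO R=WRWR D=RRYY L=OYOY
After move 2 (R'): R=RRWW U=WBOB F=GWGO D=RGYG B=YBRB
After move 3 (U'): U=BBWO F=OYGO R=GWWW B=RRRB L=YBOY
After move 4 (F'): F=YOOG U=BBGW R=GWRW D=BYYG L=YOOW
After move 5 (R): R=RGWW U=BOGG F=YYOG D=BRYR B=WRBB
Query: F face = YYOG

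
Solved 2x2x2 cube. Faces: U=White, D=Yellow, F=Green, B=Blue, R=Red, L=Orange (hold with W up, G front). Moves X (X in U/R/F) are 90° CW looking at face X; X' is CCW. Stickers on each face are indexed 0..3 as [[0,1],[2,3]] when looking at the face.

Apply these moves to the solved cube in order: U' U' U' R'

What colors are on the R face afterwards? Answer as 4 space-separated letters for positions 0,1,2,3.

After move 1 (U'): U=WWWW F=OOGG R=GGRR B=RRBB L=BBOO
After move 2 (U'): U=WWWW F=BBGG R=OORR B=GGBB L=RROO
After move 3 (U'): U=WWWW F=RRGG R=BBRR B=OOBB L=GGOO
After move 4 (R'): R=BRBR U=WBWO F=RWGW D=YRYG B=YOYB
Query: R face = BRBR

Answer: B R B R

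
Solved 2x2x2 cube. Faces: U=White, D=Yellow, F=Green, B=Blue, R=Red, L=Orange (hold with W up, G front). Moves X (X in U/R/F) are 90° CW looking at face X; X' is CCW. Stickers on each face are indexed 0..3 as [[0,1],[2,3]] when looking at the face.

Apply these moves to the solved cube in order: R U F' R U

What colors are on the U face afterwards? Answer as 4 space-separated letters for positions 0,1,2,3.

Answer: W W G Y

Derivation:
After move 1 (R): R=RRRR U=WGWG F=GYGY D=YBYB B=WBWB
After move 2 (U): U=WWGG F=RRGY R=WBRR B=OOWB L=GYOO
After move 3 (F'): F=RYRG U=WWWR R=BBYR D=YOYB L=GGOG
After move 4 (R): R=YBRB U=WYWG F=RORB D=YWYO B=ROWB
After move 5 (U): U=WWGY F=YBRB R=RORB B=GGWB L=ROOG
Query: U face = WWGY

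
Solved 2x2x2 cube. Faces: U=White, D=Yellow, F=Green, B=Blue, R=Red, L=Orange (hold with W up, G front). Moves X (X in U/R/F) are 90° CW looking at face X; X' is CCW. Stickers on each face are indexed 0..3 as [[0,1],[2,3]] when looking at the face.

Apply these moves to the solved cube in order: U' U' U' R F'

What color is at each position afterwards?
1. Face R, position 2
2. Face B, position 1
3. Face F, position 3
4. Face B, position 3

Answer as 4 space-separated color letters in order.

After move 1 (U'): U=WWWW F=OOGG R=GGRR B=RRBB L=BBOO
After move 2 (U'): U=WWWW F=BBGG R=OORR B=GGBB L=RROO
After move 3 (U'): U=WWWW F=RRGG R=BBRR B=OOBB L=GGOO
After move 4 (R): R=RBRB U=WRWG F=RYGY D=YBYO B=WOWB
After move 5 (F'): F=YYRG U=WRRR R=BBYB D=GOYO L=GGOW
Query 1: R[2] = Y
Query 2: B[1] = O
Query 3: F[3] = G
Query 4: B[3] = B

Answer: Y O G B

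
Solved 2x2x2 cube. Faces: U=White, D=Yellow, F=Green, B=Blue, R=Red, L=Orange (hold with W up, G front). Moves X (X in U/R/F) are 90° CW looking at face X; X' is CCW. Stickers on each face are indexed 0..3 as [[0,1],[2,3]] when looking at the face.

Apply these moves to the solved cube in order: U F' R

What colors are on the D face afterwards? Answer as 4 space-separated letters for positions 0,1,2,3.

Answer: G B Y O

Derivation:
After move 1 (U): U=WWWW F=RRGG R=BBRR B=OOBB L=GGOO
After move 2 (F'): F=RGRG U=WWBR R=YBYR D=GOYY L=GWOW
After move 3 (R): R=YYRB U=WGBG F=RORY D=GBYO B=ROWB
Query: D face = GBYO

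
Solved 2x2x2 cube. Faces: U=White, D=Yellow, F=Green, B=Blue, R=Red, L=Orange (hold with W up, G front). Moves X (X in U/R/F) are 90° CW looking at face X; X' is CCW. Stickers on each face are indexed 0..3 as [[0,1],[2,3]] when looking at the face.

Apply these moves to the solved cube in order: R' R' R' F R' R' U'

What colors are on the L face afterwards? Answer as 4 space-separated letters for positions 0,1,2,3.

Answer: Y B O B

Derivation:
After move 1 (R'): R=RRRR U=WBWB F=GWGW D=YGYG B=YBYB
After move 2 (R'): R=RRRR U=WYWY F=GBGB D=YWYW B=GBGB
After move 3 (R'): R=RRRR U=WGWG F=GYGY D=YBYB B=WBWB
After move 4 (F): F=GGYY U=WGOO R=WRGR D=RRYB L=OYOB
After move 5 (R'): R=RRWG U=WWOW F=GGYO D=RGYY B=BBRB
After move 6 (R'): R=RGRW U=WROB F=GWYW D=RGYO B=YBGB
After move 7 (U'): U=RBWO F=OYYW R=GWRW B=RGGB L=YBOB
Query: L face = YBOB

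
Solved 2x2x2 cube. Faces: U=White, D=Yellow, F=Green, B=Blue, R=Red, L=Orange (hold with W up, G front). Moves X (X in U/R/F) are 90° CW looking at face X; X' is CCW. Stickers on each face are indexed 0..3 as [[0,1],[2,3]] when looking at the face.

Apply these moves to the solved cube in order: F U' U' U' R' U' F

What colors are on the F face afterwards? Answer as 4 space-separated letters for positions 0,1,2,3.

After move 1 (F): F=GGGG U=WWOO R=WRWR D=RRYY L=OYOY
After move 2 (U'): U=WOWO F=OYGG R=GGWR B=WRBB L=BBOY
After move 3 (U'): U=OOWW F=BBGG R=OYWR B=GGBB L=WROY
After move 4 (U'): U=OWOW F=WRGG R=BBWR B=OYBB L=GGOY
After move 5 (R'): R=BRBW U=OBOO F=WWGW D=RRYG B=YYRB
After move 6 (U'): U=BOOO F=GGGW R=WWBW B=BRRB L=YYOY
After move 7 (F): F=GGWG U=BOYY R=OWOW D=BWYG L=YROR
Query: F face = GGWG

Answer: G G W G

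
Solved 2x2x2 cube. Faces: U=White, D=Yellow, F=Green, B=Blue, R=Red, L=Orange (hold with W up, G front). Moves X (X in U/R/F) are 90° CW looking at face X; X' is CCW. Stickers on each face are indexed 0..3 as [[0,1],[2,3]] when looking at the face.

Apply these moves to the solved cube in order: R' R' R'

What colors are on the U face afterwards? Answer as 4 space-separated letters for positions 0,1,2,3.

After move 1 (R'): R=RRRR U=WBWB F=GWGW D=YGYG B=YBYB
After move 2 (R'): R=RRRR U=WYWY F=GBGB D=YWYW B=GBGB
After move 3 (R'): R=RRRR U=WGWG F=GYGY D=YBYB B=WBWB
Query: U face = WGWG

Answer: W G W G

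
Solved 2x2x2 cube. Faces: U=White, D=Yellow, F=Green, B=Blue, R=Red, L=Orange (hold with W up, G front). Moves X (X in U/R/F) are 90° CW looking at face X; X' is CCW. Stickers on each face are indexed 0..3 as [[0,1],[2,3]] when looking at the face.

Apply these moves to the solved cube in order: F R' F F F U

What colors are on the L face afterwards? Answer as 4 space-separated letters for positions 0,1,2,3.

Answer: W O O O

Derivation:
After move 1 (F): F=GGGG U=WWOO R=WRWR D=RRYY L=OYOY
After move 2 (R'): R=RRWW U=WBOB F=GWGO D=RGYG B=YBRB
After move 3 (F): F=GGOW U=WBYY R=ORBW D=WRYG L=OROG
After move 4 (F): F=OGWG U=WBGR R=YRYW D=BOYG L=OWOR
After move 5 (F): F=WOGG U=WBRW R=GRRW D=YYYG L=OBOO
After move 6 (U): U=RWWB F=GRGG R=YBRW B=OBRB L=WOOO
Query: L face = WOOO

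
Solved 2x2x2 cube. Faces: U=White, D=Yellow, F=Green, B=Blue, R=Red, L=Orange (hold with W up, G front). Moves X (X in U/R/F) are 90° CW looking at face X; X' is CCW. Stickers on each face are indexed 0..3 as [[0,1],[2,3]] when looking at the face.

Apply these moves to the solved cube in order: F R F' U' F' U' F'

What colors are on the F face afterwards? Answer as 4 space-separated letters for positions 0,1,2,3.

After move 1 (F): F=GGGG U=WWOO R=WRWR D=RRYY L=OYOY
After move 2 (R): R=WWRR U=WGOG F=GRGY D=RBYB B=OBWB
After move 3 (F'): F=RYGG U=WGWR R=BWRR D=YYYB L=OGOO
After move 4 (U'): U=GRWW F=OGGG R=RYRR B=BWWB L=OBOO
After move 5 (F'): F=GGOG U=GRRR R=YYYR D=BOYB L=OWOW
After move 6 (U'): U=RRGR F=OWOG R=GGYR B=YYWB L=BWOW
After move 7 (F'): F=WGOO U=RRGY R=OGBR D=WWYB L=BROG
Query: F face = WGOO

Answer: W G O O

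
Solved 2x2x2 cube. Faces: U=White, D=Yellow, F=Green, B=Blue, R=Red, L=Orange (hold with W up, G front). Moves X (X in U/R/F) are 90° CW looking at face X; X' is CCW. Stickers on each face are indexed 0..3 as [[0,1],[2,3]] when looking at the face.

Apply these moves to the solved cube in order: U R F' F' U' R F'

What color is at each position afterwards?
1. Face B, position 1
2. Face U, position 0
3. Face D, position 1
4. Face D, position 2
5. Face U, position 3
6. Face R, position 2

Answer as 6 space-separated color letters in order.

After move 1 (U): U=WWWW F=RRGG R=BBRR B=OOBB L=GGOO
After move 2 (R): R=RBRB U=WRWG F=RYGY D=YBYO B=WOWB
After move 3 (F'): F=YYRG U=WRRR R=BBYB D=GOYO L=GGOW
After move 4 (F'): F=YGYR U=WRBY R=OBGB D=GWYO L=GROR
After move 5 (U'): U=RYWB F=GRYR R=YGGB B=OBWB L=WOOR
After move 6 (R): R=GYBG U=RRWR F=GWYO D=GWYO B=BBYB
After move 7 (F'): F=WOGY U=RRGB R=WYGG D=ORYO L=WROW
Query 1: B[1] = B
Query 2: U[0] = R
Query 3: D[1] = R
Query 4: D[2] = Y
Query 5: U[3] = B
Query 6: R[2] = G

Answer: B R R Y B G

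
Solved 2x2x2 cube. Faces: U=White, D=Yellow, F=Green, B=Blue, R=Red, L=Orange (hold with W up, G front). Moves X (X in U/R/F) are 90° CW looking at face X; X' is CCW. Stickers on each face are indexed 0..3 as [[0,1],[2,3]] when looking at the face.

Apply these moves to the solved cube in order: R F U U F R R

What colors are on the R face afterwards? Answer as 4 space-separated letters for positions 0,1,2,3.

After move 1 (R): R=RRRR U=WGWG F=GYGY D=YBYB B=WBWB
After move 2 (F): F=GGYY U=WGOO R=WRGR D=RRYB L=OYOB
After move 3 (U): U=OWOG F=WRYY R=WBGR B=OYWB L=GGOB
After move 4 (U): U=OOGW F=WBYY R=OYGR B=GGWB L=WROB
After move 5 (F): F=YWYB U=OOBR R=GYWR D=GOYB L=WROR
After move 6 (R): R=WGRY U=OWBB F=YOYB D=GWYG B=RGOB
After move 7 (R): R=RWYG U=OOBB F=YWYG D=GOYR B=BGWB
Query: R face = RWYG

Answer: R W Y G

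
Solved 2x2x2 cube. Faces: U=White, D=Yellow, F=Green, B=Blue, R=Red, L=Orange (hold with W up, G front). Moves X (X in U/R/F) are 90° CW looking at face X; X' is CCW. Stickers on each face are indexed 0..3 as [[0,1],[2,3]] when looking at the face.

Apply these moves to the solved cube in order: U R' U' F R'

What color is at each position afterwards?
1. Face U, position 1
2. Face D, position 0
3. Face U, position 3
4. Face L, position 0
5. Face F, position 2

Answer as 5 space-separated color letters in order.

After move 1 (U): U=WWWW F=RRGG R=BBRR B=OOBB L=GGOO
After move 2 (R'): R=BRBR U=WBWO F=RWGW D=YRYG B=YOYB
After move 3 (U'): U=BOWW F=GGGW R=RWBR B=BRYB L=YOOO
After move 4 (F): F=GGWG U=BOOO R=WWWR D=BRYG L=YYOR
After move 5 (R'): R=WRWW U=BYOB F=GOWO D=BGYG B=GRRB
Query 1: U[1] = Y
Query 2: D[0] = B
Query 3: U[3] = B
Query 4: L[0] = Y
Query 5: F[2] = W

Answer: Y B B Y W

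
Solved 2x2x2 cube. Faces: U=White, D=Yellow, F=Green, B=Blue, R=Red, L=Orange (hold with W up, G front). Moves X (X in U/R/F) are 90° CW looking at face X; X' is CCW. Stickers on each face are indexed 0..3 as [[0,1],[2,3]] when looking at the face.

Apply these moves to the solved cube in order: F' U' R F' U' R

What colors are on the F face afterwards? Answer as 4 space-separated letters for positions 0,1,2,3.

After move 1 (F'): F=GGGG U=WWRR R=YRYR D=OOYY L=OWOW
After move 2 (U'): U=WRWR F=OWGG R=GGYR B=YRBB L=BBOW
After move 3 (R): R=YGRG U=WWWG F=OOGY D=OBYY B=RRRB
After move 4 (F'): F=OYOG U=WWYR R=BGOG D=BWYY L=BGOW
After move 5 (U'): U=WRWY F=BGOG R=OYOG B=BGRB L=RROW
After move 6 (R): R=OOGY U=WGWG F=BWOY D=BRYB B=YGRB
Query: F face = BWOY

Answer: B W O Y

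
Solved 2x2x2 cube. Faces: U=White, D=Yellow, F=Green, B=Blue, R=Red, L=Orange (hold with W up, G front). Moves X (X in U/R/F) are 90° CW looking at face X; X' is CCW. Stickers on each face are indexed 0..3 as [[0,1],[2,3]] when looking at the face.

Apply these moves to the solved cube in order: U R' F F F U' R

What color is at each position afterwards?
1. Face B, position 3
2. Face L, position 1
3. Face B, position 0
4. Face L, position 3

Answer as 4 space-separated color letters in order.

After move 1 (U): U=WWWW F=RRGG R=BBRR B=OOBB L=GGOO
After move 2 (R'): R=BRBR U=WBWO F=RWGW D=YRYG B=YOYB
After move 3 (F): F=GRWW U=WBOG R=WROR D=BBYG L=GYOR
After move 4 (F): F=WGWR U=WBRY R=ORGR D=OWYG L=GBOB
After move 5 (F): F=WWRG U=WBBB R=RRYR D=GOYG L=GOOW
After move 6 (U'): U=BBWB F=GORG R=WWYR B=RRYB L=YOOW
After move 7 (R): R=YWRW U=BOWG F=GORG D=GYYR B=BRBB
Query 1: B[3] = B
Query 2: L[1] = O
Query 3: B[0] = B
Query 4: L[3] = W

Answer: B O B W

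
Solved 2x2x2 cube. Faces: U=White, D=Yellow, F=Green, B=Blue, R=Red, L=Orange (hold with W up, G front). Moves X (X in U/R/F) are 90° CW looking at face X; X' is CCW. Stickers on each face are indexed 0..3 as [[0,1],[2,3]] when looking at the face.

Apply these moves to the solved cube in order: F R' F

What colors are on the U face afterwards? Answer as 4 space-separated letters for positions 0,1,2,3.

Answer: W B Y Y

Derivation:
After move 1 (F): F=GGGG U=WWOO R=WRWR D=RRYY L=OYOY
After move 2 (R'): R=RRWW U=WBOB F=GWGO D=RGYG B=YBRB
After move 3 (F): F=GGOW U=WBYY R=ORBW D=WRYG L=OROG
Query: U face = WBYY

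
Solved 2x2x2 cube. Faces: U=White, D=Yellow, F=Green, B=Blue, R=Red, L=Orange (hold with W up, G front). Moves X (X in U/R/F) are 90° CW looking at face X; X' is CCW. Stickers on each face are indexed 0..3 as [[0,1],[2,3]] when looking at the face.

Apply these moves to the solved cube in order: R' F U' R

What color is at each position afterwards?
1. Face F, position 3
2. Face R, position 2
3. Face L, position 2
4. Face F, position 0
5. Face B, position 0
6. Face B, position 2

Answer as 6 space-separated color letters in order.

Answer: G R O O O O

Derivation:
After move 1 (R'): R=RRRR U=WBWB F=GWGW D=YGYG B=YBYB
After move 2 (F): F=GGWW U=WBOO R=WRBR D=RRYG L=OYOG
After move 3 (U'): U=BOWO F=OYWW R=GGBR B=WRYB L=YBOG
After move 4 (R): R=BGRG U=BYWW F=ORWG D=RYYW B=OROB
Query 1: F[3] = G
Query 2: R[2] = R
Query 3: L[2] = O
Query 4: F[0] = O
Query 5: B[0] = O
Query 6: B[2] = O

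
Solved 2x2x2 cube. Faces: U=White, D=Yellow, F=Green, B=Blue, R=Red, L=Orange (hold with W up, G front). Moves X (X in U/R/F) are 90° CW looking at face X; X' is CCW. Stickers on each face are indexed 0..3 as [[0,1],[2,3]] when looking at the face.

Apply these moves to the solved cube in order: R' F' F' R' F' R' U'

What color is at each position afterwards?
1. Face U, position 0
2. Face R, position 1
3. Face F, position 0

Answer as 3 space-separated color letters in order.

Answer: W Y O

Derivation:
After move 1 (R'): R=RRRR U=WBWB F=GWGW D=YGYG B=YBYB
After move 2 (F'): F=WWGG U=WBRR R=GRYR D=OOYG L=OBOW
After move 3 (F'): F=WGWG U=WBGY R=OROR D=BWYG L=OROR
After move 4 (R'): R=RROO U=WYGY F=WBWY D=BGYG B=GBWB
After move 5 (F'): F=BYWW U=WYRO R=GRBO D=RRYG L=OYOG
After move 6 (R'): R=ROGB U=WWRG F=BYWO D=RYYW B=GBRB
After move 7 (U'): U=WGWR F=OYWO R=BYGB B=RORB L=GBOG
Query 1: U[0] = W
Query 2: R[1] = Y
Query 3: F[0] = O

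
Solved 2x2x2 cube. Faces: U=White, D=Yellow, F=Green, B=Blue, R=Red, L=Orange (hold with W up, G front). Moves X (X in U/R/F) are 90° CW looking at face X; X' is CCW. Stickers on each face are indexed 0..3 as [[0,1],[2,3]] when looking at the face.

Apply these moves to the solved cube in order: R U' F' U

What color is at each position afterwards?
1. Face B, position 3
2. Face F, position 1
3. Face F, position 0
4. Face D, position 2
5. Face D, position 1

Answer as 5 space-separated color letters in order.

Answer: B Y B Y O

Derivation:
After move 1 (R): R=RRRR U=WGWG F=GYGY D=YBYB B=WBWB
After move 2 (U'): U=GGWW F=OOGY R=GYRR B=RRWB L=WBOO
After move 3 (F'): F=OYOG U=GGGR R=BYYR D=BOYB L=WWOW
After move 4 (U): U=GGRG F=BYOG R=RRYR B=WWWB L=OYOW
Query 1: B[3] = B
Query 2: F[1] = Y
Query 3: F[0] = B
Query 4: D[2] = Y
Query 5: D[1] = O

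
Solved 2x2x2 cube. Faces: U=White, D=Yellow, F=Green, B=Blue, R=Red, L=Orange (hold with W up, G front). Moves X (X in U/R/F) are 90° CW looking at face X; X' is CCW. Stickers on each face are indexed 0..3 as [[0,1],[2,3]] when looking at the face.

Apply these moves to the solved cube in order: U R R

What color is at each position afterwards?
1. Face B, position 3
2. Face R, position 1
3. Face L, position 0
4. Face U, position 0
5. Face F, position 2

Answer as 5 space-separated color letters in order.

Answer: B R G W G

Derivation:
After move 1 (U): U=WWWW F=RRGG R=BBRR B=OOBB L=GGOO
After move 2 (R): R=RBRB U=WRWG F=RYGY D=YBYO B=WOWB
After move 3 (R): R=RRBB U=WYWY F=RBGO D=YWYW B=GORB
Query 1: B[3] = B
Query 2: R[1] = R
Query 3: L[0] = G
Query 4: U[0] = W
Query 5: F[2] = G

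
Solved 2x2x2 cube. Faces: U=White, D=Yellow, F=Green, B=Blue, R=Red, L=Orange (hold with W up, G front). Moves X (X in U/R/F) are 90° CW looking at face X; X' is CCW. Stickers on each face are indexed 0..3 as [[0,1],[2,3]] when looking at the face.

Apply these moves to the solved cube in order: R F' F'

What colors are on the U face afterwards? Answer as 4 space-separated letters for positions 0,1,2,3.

After move 1 (R): R=RRRR U=WGWG F=GYGY D=YBYB B=WBWB
After move 2 (F'): F=YYGG U=WGRR R=BRYR D=OOYB L=OGOW
After move 3 (F'): F=YGYG U=WGBY R=OROR D=GWYB L=OROR
Query: U face = WGBY

Answer: W G B Y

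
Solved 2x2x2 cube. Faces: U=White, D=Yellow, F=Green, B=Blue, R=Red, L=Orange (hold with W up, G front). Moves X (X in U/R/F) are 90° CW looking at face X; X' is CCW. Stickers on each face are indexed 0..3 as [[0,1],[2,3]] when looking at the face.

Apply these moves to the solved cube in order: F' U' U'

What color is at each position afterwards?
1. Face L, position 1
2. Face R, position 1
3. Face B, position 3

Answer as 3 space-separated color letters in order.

Answer: R W B

Derivation:
After move 1 (F'): F=GGGG U=WWRR R=YRYR D=OOYY L=OWOW
After move 2 (U'): U=WRWR F=OWGG R=GGYR B=YRBB L=BBOW
After move 3 (U'): U=RRWW F=BBGG R=OWYR B=GGBB L=YROW
Query 1: L[1] = R
Query 2: R[1] = W
Query 3: B[3] = B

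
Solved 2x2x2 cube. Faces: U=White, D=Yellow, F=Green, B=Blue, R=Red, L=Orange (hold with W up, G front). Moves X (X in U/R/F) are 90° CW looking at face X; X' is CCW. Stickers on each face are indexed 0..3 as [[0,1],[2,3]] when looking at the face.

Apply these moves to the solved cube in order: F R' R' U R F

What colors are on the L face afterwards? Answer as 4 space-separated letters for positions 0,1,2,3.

After move 1 (F): F=GGGG U=WWOO R=WRWR D=RRYY L=OYOY
After move 2 (R'): R=RRWW U=WBOB F=GWGO D=RGYG B=YBRB
After move 3 (R'): R=RWRW U=WROY F=GBGB D=RWYO B=GBGB
After move 4 (U): U=OWYR F=RWGB R=GBRW B=OYGB L=GBOY
After move 5 (R): R=RGWB U=OWYB F=RWGO D=RGYO B=RYWB
After move 6 (F): F=GROW U=OWYB R=YGBB D=WRYO L=GROG
Query: L face = GROG

Answer: G R O G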